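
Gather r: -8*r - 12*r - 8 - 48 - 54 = -20*r - 110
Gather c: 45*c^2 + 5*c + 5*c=45*c^2 + 10*c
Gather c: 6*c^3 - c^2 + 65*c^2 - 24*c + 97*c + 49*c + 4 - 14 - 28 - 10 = 6*c^3 + 64*c^2 + 122*c - 48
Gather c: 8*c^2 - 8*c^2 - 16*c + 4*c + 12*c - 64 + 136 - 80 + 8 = 0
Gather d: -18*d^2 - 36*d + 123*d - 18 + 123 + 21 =-18*d^2 + 87*d + 126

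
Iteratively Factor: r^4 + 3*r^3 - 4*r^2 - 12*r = (r + 2)*(r^3 + r^2 - 6*r) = (r - 2)*(r + 2)*(r^2 + 3*r) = r*(r - 2)*(r + 2)*(r + 3)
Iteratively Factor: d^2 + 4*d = (d + 4)*(d)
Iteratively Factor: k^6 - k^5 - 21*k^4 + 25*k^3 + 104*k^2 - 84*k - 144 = (k + 4)*(k^5 - 5*k^4 - k^3 + 29*k^2 - 12*k - 36) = (k - 3)*(k + 4)*(k^4 - 2*k^3 - 7*k^2 + 8*k + 12) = (k - 3)*(k - 2)*(k + 4)*(k^3 - 7*k - 6) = (k - 3)*(k - 2)*(k + 2)*(k + 4)*(k^2 - 2*k - 3) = (k - 3)^2*(k - 2)*(k + 2)*(k + 4)*(k + 1)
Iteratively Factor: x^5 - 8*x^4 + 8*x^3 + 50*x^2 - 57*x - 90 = (x - 3)*(x^4 - 5*x^3 - 7*x^2 + 29*x + 30) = (x - 3)*(x + 1)*(x^3 - 6*x^2 - x + 30) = (x - 5)*(x - 3)*(x + 1)*(x^2 - x - 6) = (x - 5)*(x - 3)*(x + 1)*(x + 2)*(x - 3)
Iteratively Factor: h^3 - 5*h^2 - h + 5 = (h - 1)*(h^2 - 4*h - 5) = (h - 5)*(h - 1)*(h + 1)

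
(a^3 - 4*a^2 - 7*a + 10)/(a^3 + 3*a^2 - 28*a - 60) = (a - 1)/(a + 6)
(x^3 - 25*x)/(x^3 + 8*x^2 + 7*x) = (x^2 - 25)/(x^2 + 8*x + 7)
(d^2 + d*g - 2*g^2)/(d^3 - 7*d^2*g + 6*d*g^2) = (d + 2*g)/(d*(d - 6*g))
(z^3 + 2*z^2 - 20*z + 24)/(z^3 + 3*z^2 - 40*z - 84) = (z^3 + 2*z^2 - 20*z + 24)/(z^3 + 3*z^2 - 40*z - 84)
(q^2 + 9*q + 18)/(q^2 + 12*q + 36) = (q + 3)/(q + 6)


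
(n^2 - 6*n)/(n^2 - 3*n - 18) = n/(n + 3)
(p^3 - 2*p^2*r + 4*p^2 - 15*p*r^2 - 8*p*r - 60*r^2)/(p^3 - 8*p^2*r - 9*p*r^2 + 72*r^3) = (p^2 - 5*p*r + 4*p - 20*r)/(p^2 - 11*p*r + 24*r^2)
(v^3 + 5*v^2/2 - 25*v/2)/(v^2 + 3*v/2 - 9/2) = v*(2*v^2 + 5*v - 25)/(2*v^2 + 3*v - 9)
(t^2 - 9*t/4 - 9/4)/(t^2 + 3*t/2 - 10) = (4*t^2 - 9*t - 9)/(2*(2*t^2 + 3*t - 20))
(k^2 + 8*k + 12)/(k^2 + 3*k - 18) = (k + 2)/(k - 3)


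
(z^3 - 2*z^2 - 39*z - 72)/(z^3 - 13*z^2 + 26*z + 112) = (z^2 + 6*z + 9)/(z^2 - 5*z - 14)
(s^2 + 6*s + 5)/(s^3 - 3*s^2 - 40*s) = (s + 1)/(s*(s - 8))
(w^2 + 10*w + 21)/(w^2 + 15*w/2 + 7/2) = 2*(w + 3)/(2*w + 1)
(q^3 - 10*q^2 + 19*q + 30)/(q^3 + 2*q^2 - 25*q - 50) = (q^2 - 5*q - 6)/(q^2 + 7*q + 10)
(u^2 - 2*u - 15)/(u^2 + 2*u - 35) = (u + 3)/(u + 7)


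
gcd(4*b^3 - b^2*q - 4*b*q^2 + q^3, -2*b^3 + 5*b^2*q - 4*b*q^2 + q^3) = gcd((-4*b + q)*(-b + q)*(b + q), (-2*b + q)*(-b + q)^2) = -b + q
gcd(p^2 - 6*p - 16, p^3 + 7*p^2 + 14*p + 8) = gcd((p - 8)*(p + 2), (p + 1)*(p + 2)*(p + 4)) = p + 2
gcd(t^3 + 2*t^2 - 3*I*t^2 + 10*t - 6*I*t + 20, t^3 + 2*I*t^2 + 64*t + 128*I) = t + 2*I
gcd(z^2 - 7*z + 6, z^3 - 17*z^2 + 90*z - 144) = z - 6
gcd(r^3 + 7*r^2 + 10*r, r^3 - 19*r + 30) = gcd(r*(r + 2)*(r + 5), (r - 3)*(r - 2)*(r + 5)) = r + 5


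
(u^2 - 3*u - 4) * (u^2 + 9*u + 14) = u^4 + 6*u^3 - 17*u^2 - 78*u - 56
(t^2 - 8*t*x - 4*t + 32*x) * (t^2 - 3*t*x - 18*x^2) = t^4 - 11*t^3*x - 4*t^3 + 6*t^2*x^2 + 44*t^2*x + 144*t*x^3 - 24*t*x^2 - 576*x^3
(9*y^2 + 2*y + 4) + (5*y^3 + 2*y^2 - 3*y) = 5*y^3 + 11*y^2 - y + 4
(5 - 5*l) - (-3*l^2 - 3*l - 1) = 3*l^2 - 2*l + 6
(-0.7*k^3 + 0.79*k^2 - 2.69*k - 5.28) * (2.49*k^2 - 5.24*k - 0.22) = -1.743*k^5 + 5.6351*k^4 - 10.6837*k^3 + 0.7746*k^2 + 28.259*k + 1.1616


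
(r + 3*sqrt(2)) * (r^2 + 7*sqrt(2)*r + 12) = r^3 + 10*sqrt(2)*r^2 + 54*r + 36*sqrt(2)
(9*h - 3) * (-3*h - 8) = -27*h^2 - 63*h + 24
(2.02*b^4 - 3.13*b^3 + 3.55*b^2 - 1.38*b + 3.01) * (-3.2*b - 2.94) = -6.464*b^5 + 4.0772*b^4 - 2.1578*b^3 - 6.021*b^2 - 5.5748*b - 8.8494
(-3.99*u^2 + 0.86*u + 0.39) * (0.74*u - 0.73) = -2.9526*u^3 + 3.5491*u^2 - 0.3392*u - 0.2847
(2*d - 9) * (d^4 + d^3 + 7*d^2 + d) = 2*d^5 - 7*d^4 + 5*d^3 - 61*d^2 - 9*d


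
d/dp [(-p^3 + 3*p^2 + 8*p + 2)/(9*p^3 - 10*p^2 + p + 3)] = (-17*p^4 - 146*p^3 + 20*p^2 + 58*p + 22)/(81*p^6 - 180*p^5 + 118*p^4 + 34*p^3 - 59*p^2 + 6*p + 9)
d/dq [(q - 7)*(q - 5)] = 2*q - 12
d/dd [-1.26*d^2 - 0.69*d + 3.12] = -2.52*d - 0.69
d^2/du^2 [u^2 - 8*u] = 2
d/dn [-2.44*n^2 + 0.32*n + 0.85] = 0.32 - 4.88*n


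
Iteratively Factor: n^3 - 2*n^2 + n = (n - 1)*(n^2 - n) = (n - 1)^2*(n)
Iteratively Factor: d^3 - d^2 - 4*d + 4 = (d - 1)*(d^2 - 4) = (d - 1)*(d + 2)*(d - 2)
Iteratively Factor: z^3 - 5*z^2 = (z - 5)*(z^2) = z*(z - 5)*(z)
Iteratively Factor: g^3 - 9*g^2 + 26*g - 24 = (g - 2)*(g^2 - 7*g + 12) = (g - 3)*(g - 2)*(g - 4)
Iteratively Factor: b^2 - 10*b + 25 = (b - 5)*(b - 5)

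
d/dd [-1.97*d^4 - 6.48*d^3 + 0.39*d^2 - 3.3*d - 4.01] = -7.88*d^3 - 19.44*d^2 + 0.78*d - 3.3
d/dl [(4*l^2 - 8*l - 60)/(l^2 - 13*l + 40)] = -44/(l^2 - 16*l + 64)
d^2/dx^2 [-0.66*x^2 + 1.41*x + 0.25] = -1.32000000000000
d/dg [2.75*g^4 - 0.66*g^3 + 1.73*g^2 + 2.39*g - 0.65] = 11.0*g^3 - 1.98*g^2 + 3.46*g + 2.39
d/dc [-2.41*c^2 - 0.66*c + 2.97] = -4.82*c - 0.66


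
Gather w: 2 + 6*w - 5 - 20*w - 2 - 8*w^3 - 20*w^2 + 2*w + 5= -8*w^3 - 20*w^2 - 12*w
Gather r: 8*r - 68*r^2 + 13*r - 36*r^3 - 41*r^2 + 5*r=-36*r^3 - 109*r^2 + 26*r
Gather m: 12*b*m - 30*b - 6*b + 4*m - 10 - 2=-36*b + m*(12*b + 4) - 12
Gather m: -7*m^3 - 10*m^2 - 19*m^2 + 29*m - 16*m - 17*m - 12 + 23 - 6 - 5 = -7*m^3 - 29*m^2 - 4*m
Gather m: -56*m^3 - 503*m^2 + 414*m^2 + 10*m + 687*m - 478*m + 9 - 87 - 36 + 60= -56*m^3 - 89*m^2 + 219*m - 54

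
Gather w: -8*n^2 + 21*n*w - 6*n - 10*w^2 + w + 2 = -8*n^2 - 6*n - 10*w^2 + w*(21*n + 1) + 2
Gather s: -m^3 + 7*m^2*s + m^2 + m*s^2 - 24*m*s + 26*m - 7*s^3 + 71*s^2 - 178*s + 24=-m^3 + m^2 + 26*m - 7*s^3 + s^2*(m + 71) + s*(7*m^2 - 24*m - 178) + 24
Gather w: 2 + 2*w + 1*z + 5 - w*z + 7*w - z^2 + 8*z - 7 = w*(9 - z) - z^2 + 9*z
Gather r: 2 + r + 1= r + 3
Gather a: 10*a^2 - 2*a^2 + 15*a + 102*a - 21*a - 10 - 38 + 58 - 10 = 8*a^2 + 96*a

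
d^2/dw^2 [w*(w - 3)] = 2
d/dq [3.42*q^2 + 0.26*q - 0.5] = 6.84*q + 0.26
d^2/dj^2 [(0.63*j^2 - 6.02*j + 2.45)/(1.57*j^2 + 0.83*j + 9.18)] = (-1.77635683940025e-15*j^4 - 31.319302*j^3 - 18.245598*j^2 + 539.738682*j + 130.67467)/(3.869893*j^6 + 6.137601*j^5 + 71.128065*j^4 + 72.346535*j^3 + 415.89531*j^2 + 209.838276*j + 773.620632)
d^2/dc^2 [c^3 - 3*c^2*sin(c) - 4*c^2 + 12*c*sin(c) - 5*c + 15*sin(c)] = 3*c^2*sin(c) - 12*sqrt(2)*c*sin(c + pi/4) + 6*c - 21*sin(c) + 24*cos(c) - 8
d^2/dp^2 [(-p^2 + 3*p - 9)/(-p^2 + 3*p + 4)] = 26*(3*p^2 - 9*p + 13)/(p^6 - 9*p^5 + 15*p^4 + 45*p^3 - 60*p^2 - 144*p - 64)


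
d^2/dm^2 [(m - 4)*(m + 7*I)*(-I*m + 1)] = -6*I*m + 16 + 8*I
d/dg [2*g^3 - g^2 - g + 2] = 6*g^2 - 2*g - 1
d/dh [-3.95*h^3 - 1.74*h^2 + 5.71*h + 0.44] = -11.85*h^2 - 3.48*h + 5.71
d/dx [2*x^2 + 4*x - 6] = 4*x + 4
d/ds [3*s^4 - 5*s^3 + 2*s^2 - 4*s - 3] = 12*s^3 - 15*s^2 + 4*s - 4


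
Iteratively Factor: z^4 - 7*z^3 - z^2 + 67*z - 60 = (z - 1)*(z^3 - 6*z^2 - 7*z + 60) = (z - 5)*(z - 1)*(z^2 - z - 12) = (z - 5)*(z - 4)*(z - 1)*(z + 3)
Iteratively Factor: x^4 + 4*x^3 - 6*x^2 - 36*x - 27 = (x - 3)*(x^3 + 7*x^2 + 15*x + 9) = (x - 3)*(x + 1)*(x^2 + 6*x + 9) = (x - 3)*(x + 1)*(x + 3)*(x + 3)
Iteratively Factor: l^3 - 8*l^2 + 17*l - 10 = (l - 2)*(l^2 - 6*l + 5) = (l - 5)*(l - 2)*(l - 1)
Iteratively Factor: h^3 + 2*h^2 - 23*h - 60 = (h + 3)*(h^2 - h - 20) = (h - 5)*(h + 3)*(h + 4)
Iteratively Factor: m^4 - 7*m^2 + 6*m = (m + 3)*(m^3 - 3*m^2 + 2*m) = (m - 1)*(m + 3)*(m^2 - 2*m) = m*(m - 1)*(m + 3)*(m - 2)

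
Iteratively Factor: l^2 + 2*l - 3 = (l + 3)*(l - 1)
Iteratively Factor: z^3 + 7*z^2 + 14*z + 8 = (z + 2)*(z^2 + 5*z + 4) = (z + 1)*(z + 2)*(z + 4)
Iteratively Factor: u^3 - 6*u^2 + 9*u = (u)*(u^2 - 6*u + 9) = u*(u - 3)*(u - 3)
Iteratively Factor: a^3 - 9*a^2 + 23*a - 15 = (a - 1)*(a^2 - 8*a + 15) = (a - 3)*(a - 1)*(a - 5)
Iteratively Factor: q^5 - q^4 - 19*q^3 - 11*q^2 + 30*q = (q)*(q^4 - q^3 - 19*q^2 - 11*q + 30) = q*(q - 5)*(q^3 + 4*q^2 + q - 6) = q*(q - 5)*(q + 2)*(q^2 + 2*q - 3) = q*(q - 5)*(q + 2)*(q + 3)*(q - 1)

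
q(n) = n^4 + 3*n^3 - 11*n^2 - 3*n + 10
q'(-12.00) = -5355.00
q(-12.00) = 14014.00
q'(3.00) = 120.00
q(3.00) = 64.00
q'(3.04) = 125.67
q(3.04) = 68.91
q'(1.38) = -5.71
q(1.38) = -3.58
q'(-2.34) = 46.51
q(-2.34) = -51.67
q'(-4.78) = -129.07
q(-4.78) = -32.59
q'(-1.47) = 36.08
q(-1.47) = -14.22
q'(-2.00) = 45.00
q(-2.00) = -36.00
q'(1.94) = 17.40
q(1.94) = -1.15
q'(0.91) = -12.55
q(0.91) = 1.11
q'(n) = 4*n^3 + 9*n^2 - 22*n - 3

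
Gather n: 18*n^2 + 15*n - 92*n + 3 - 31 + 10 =18*n^2 - 77*n - 18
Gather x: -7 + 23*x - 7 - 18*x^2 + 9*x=-18*x^2 + 32*x - 14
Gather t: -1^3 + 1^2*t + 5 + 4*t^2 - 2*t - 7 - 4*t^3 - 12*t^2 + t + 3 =-4*t^3 - 8*t^2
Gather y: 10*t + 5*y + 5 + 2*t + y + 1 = 12*t + 6*y + 6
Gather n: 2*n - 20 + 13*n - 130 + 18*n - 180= 33*n - 330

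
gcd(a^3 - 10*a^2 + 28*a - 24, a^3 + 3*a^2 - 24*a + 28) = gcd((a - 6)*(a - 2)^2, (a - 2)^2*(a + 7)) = a^2 - 4*a + 4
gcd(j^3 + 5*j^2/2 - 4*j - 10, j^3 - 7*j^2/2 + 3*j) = j - 2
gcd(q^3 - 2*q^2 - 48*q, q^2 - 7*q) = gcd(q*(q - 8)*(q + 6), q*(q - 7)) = q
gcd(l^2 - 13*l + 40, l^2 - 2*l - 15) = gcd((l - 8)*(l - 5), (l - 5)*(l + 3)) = l - 5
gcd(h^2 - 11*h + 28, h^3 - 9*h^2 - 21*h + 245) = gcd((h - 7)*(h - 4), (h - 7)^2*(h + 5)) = h - 7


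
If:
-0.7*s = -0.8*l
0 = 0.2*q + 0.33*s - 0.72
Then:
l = 0.875*s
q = 3.6 - 1.65*s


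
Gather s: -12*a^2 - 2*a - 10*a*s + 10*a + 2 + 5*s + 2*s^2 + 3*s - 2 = -12*a^2 + 8*a + 2*s^2 + s*(8 - 10*a)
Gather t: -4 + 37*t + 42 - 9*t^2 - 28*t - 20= -9*t^2 + 9*t + 18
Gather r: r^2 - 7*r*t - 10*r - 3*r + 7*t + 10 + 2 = r^2 + r*(-7*t - 13) + 7*t + 12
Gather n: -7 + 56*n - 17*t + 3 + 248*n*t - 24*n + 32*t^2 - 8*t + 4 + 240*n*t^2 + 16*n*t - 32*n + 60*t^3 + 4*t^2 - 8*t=n*(240*t^2 + 264*t) + 60*t^3 + 36*t^2 - 33*t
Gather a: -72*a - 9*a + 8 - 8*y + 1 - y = -81*a - 9*y + 9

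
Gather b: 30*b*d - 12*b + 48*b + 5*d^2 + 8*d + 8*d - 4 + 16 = b*(30*d + 36) + 5*d^2 + 16*d + 12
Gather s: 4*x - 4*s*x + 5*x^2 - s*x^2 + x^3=s*(-x^2 - 4*x) + x^3 + 5*x^2 + 4*x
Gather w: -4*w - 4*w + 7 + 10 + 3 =20 - 8*w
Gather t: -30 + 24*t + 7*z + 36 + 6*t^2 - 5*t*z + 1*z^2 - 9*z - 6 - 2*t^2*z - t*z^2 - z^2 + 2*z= t^2*(6 - 2*z) + t*(-z^2 - 5*z + 24)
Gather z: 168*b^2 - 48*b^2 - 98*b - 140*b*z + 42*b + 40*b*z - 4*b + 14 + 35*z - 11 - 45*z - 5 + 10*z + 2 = 120*b^2 - 100*b*z - 60*b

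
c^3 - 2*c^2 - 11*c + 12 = (c - 4)*(c - 1)*(c + 3)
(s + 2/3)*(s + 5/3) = s^2 + 7*s/3 + 10/9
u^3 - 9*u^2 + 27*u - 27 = (u - 3)^3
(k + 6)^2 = k^2 + 12*k + 36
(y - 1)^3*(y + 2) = y^4 - y^3 - 3*y^2 + 5*y - 2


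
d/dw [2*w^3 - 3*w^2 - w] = 6*w^2 - 6*w - 1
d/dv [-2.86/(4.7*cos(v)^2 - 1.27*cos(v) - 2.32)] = (3.6322 - 26.884*cos(v))*sin(v)/(-4.7*cos(v)^2 + 1.27*cos(v) + 2.32)^2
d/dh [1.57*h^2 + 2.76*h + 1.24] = 3.14*h + 2.76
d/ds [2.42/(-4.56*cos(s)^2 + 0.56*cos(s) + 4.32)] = (1.3552 - 22.0704*cos(s))*sin(s)/(-4.56*cos(s)^2 + 0.56*cos(s) + 4.32)^2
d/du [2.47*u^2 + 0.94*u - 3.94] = 4.94*u + 0.94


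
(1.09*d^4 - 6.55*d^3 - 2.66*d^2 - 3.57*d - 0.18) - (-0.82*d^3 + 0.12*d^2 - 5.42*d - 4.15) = 1.09*d^4 - 5.73*d^3 - 2.78*d^2 + 1.85*d + 3.97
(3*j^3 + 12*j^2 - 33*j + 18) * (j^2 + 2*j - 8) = 3*j^5 + 18*j^4 - 33*j^3 - 144*j^2 + 300*j - 144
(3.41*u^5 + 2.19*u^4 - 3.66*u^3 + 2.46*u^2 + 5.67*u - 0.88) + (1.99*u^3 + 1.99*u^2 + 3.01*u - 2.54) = 3.41*u^5 + 2.19*u^4 - 1.67*u^3 + 4.45*u^2 + 8.68*u - 3.42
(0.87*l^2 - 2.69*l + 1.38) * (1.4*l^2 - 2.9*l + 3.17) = 1.218*l^4 - 6.289*l^3 + 12.4909*l^2 - 12.5293*l + 4.3746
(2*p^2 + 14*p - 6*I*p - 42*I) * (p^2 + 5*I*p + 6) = 2*p^4 + 14*p^3 + 4*I*p^3 + 42*p^2 + 28*I*p^2 + 294*p - 36*I*p - 252*I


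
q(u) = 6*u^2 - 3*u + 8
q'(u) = 12*u - 3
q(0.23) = 7.63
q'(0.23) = -0.24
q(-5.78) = 225.79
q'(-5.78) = -72.36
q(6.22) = 221.47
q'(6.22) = 71.64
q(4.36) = 108.98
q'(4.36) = 49.32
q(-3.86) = 108.98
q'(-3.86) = -49.32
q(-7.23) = 343.33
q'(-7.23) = -89.76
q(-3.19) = 78.63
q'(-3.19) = -41.28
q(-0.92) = 15.84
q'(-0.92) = -14.04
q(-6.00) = 242.00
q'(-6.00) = -75.00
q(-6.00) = 242.00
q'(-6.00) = -75.00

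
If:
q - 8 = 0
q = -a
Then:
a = -8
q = 8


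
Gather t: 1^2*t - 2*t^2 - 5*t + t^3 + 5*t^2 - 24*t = t^3 + 3*t^2 - 28*t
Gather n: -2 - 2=-4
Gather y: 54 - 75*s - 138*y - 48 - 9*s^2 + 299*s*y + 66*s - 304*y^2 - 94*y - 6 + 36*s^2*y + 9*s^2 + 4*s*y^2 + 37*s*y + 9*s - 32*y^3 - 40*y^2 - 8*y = -32*y^3 + y^2*(4*s - 344) + y*(36*s^2 + 336*s - 240)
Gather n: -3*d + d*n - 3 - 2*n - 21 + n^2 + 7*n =-3*d + n^2 + n*(d + 5) - 24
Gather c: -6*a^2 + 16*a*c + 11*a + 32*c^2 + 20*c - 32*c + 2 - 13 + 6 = -6*a^2 + 11*a + 32*c^2 + c*(16*a - 12) - 5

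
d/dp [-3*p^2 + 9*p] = 9 - 6*p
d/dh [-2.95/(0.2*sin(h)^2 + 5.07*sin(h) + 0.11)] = (1.18*sin(h) + 14.9565)*cos(h)/(0.2*sin(h)^2 + 5.07*sin(h) + 0.11)^2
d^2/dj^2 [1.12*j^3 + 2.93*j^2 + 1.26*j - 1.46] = 6.72*j + 5.86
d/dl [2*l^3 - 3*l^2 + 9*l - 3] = 6*l^2 - 6*l + 9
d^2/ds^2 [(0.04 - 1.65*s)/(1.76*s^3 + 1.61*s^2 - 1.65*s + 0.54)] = (-30.66624*s^5 - 26.565792*s^4 - 16.323626*s^3 + 18.743064*s^2 + 7.741404*s - 2.792052)/(5.451776*s^9 + 14.961408*s^8 - 1.646832*s^7 - 18.861247*s^6 + 10.724769*s^5 + 7.939917*s^4 - 11.559537*s^3 + 5.818878*s^2 - 1.44342*s + 0.157464)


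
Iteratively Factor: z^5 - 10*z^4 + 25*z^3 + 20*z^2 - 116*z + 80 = (z + 2)*(z^4 - 12*z^3 + 49*z^2 - 78*z + 40) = (z - 2)*(z + 2)*(z^3 - 10*z^2 + 29*z - 20) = (z - 4)*(z - 2)*(z + 2)*(z^2 - 6*z + 5) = (z - 5)*(z - 4)*(z - 2)*(z + 2)*(z - 1)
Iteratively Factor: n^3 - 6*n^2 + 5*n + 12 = (n + 1)*(n^2 - 7*n + 12) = (n - 4)*(n + 1)*(n - 3)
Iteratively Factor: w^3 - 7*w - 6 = (w + 1)*(w^2 - w - 6) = (w + 1)*(w + 2)*(w - 3)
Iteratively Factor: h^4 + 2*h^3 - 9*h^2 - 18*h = (h - 3)*(h^3 + 5*h^2 + 6*h) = (h - 3)*(h + 2)*(h^2 + 3*h) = h*(h - 3)*(h + 2)*(h + 3)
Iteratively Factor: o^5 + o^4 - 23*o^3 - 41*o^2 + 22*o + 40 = (o + 2)*(o^4 - o^3 - 21*o^2 + o + 20) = (o - 1)*(o + 2)*(o^3 - 21*o - 20) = (o - 1)*(o + 1)*(o + 2)*(o^2 - o - 20) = (o - 5)*(o - 1)*(o + 1)*(o + 2)*(o + 4)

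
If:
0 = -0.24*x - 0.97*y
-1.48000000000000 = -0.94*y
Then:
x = -6.36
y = 1.57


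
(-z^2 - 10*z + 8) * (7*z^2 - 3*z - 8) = -7*z^4 - 67*z^3 + 94*z^2 + 56*z - 64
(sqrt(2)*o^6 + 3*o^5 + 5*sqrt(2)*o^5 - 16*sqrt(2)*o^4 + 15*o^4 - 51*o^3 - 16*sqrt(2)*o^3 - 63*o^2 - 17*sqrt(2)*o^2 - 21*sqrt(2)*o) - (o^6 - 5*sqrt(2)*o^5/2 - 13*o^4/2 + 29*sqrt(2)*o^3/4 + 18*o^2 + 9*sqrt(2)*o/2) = -o^6 + sqrt(2)*o^6 + 3*o^5 + 15*sqrt(2)*o^5/2 - 16*sqrt(2)*o^4 + 43*o^4/2 - 51*o^3 - 93*sqrt(2)*o^3/4 - 81*o^2 - 17*sqrt(2)*o^2 - 51*sqrt(2)*o/2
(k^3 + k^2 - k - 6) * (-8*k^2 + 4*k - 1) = -8*k^5 - 4*k^4 + 11*k^3 + 43*k^2 - 23*k + 6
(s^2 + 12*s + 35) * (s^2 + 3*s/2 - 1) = s^4 + 27*s^3/2 + 52*s^2 + 81*s/2 - 35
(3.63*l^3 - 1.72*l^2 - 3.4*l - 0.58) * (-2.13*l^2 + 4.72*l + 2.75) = -7.7319*l^5 + 20.7972*l^4 + 9.1061*l^3 - 19.5426*l^2 - 12.0876*l - 1.595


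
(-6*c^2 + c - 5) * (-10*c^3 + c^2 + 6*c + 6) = 60*c^5 - 16*c^4 + 15*c^3 - 35*c^2 - 24*c - 30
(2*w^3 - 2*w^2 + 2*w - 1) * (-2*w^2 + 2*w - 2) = -4*w^5 + 8*w^4 - 12*w^3 + 10*w^2 - 6*w + 2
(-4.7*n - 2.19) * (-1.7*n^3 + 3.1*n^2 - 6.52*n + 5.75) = 7.99*n^4 - 10.847*n^3 + 23.855*n^2 - 12.7462*n - 12.5925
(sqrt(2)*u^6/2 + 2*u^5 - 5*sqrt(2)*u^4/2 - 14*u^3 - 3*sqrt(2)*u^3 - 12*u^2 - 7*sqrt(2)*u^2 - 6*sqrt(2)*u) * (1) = sqrt(2)*u^6/2 + 2*u^5 - 5*sqrt(2)*u^4/2 - 14*u^3 - 3*sqrt(2)*u^3 - 12*u^2 - 7*sqrt(2)*u^2 - 6*sqrt(2)*u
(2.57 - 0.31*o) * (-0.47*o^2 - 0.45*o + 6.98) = 0.1457*o^3 - 1.0684*o^2 - 3.3203*o + 17.9386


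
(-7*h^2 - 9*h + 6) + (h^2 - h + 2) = -6*h^2 - 10*h + 8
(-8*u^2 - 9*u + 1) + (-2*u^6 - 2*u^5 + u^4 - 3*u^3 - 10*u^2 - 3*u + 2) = -2*u^6 - 2*u^5 + u^4 - 3*u^3 - 18*u^2 - 12*u + 3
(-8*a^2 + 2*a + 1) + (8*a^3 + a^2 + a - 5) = 8*a^3 - 7*a^2 + 3*a - 4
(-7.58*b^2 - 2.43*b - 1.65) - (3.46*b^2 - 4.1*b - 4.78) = -11.04*b^2 + 1.67*b + 3.13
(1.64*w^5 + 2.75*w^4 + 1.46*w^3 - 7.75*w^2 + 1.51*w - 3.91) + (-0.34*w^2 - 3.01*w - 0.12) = 1.64*w^5 + 2.75*w^4 + 1.46*w^3 - 8.09*w^2 - 1.5*w - 4.03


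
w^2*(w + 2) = w^3 + 2*w^2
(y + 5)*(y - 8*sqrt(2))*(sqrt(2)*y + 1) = sqrt(2)*y^3 - 15*y^2 + 5*sqrt(2)*y^2 - 75*y - 8*sqrt(2)*y - 40*sqrt(2)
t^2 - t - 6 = (t - 3)*(t + 2)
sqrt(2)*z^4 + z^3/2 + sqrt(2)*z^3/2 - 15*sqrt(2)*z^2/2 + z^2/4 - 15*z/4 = z*(z - 5/2)*(z + 3)*(sqrt(2)*z + 1/2)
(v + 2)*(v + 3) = v^2 + 5*v + 6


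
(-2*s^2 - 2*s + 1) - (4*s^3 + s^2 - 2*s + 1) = -4*s^3 - 3*s^2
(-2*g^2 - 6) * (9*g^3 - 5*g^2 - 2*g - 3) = -18*g^5 + 10*g^4 - 50*g^3 + 36*g^2 + 12*g + 18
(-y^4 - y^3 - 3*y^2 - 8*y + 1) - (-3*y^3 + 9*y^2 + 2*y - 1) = -y^4 + 2*y^3 - 12*y^2 - 10*y + 2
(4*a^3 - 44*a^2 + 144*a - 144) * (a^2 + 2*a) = 4*a^5 - 36*a^4 + 56*a^3 + 144*a^2 - 288*a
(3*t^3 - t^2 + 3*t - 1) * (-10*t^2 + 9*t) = -30*t^5 + 37*t^4 - 39*t^3 + 37*t^2 - 9*t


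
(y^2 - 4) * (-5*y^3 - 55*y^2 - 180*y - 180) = -5*y^5 - 55*y^4 - 160*y^3 + 40*y^2 + 720*y + 720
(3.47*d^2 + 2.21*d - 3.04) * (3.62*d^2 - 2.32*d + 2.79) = 12.5614*d^4 - 0.0502000000000002*d^3 - 6.4507*d^2 + 13.2187*d - 8.4816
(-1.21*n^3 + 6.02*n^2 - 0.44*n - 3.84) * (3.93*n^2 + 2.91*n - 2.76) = -4.7553*n^5 + 20.1375*n^4 + 19.1286*n^3 - 32.9868*n^2 - 9.96*n + 10.5984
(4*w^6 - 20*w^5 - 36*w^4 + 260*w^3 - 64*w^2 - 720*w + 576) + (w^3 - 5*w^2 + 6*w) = 4*w^6 - 20*w^5 - 36*w^4 + 261*w^3 - 69*w^2 - 714*w + 576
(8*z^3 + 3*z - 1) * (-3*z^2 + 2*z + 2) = -24*z^5 + 16*z^4 + 7*z^3 + 9*z^2 + 4*z - 2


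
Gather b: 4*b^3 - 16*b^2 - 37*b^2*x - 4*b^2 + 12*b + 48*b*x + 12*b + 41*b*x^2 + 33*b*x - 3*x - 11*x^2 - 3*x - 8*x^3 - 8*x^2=4*b^3 + b^2*(-37*x - 20) + b*(41*x^2 + 81*x + 24) - 8*x^3 - 19*x^2 - 6*x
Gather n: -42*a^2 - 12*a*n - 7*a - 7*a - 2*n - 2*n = -42*a^2 - 14*a + n*(-12*a - 4)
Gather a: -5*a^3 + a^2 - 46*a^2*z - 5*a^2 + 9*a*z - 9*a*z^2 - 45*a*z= -5*a^3 + a^2*(-46*z - 4) + a*(-9*z^2 - 36*z)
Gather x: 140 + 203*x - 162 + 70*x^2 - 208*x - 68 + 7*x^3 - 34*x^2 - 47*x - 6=7*x^3 + 36*x^2 - 52*x - 96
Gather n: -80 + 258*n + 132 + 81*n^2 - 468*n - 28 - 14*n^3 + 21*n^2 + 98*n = -14*n^3 + 102*n^2 - 112*n + 24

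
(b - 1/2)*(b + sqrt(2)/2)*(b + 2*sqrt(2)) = b^3 - b^2/2 + 5*sqrt(2)*b^2/2 - 5*sqrt(2)*b/4 + 2*b - 1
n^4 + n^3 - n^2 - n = n*(n - 1)*(n + 1)^2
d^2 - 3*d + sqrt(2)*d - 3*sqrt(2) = (d - 3)*(d + sqrt(2))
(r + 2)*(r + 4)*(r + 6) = r^3 + 12*r^2 + 44*r + 48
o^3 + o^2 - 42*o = o*(o - 6)*(o + 7)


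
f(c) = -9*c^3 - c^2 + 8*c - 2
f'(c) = -27*c^2 - 2*c + 8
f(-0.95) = -2.79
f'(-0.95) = -14.47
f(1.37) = -16.06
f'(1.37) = -45.42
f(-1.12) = 0.43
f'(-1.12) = -23.63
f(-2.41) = 98.89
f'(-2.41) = -144.00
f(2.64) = -153.45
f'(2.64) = -185.46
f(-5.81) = 1682.87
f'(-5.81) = -891.79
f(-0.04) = -2.32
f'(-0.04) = 8.04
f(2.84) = -193.50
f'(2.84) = -215.45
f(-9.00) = 6406.00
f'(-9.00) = -2161.00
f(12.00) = -15602.00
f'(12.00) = -3904.00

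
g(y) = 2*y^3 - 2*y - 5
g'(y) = 6*y^2 - 2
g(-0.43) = -4.30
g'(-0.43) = -0.89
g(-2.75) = -41.09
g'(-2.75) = 43.38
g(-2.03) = -17.67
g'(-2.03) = 22.73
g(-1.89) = -14.72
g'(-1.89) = 19.43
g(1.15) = -4.26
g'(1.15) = 5.94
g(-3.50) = -83.75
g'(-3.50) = 71.50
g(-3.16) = -61.79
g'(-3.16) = 57.91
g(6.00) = 415.00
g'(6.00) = 214.00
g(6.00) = 415.00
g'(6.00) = 214.00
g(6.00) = 415.00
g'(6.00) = 214.00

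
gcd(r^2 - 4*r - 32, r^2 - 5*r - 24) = r - 8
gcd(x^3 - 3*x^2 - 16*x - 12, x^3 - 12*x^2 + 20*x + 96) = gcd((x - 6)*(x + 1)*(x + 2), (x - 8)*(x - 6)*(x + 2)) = x^2 - 4*x - 12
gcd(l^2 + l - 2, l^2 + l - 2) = l^2 + l - 2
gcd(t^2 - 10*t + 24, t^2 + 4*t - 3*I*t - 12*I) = 1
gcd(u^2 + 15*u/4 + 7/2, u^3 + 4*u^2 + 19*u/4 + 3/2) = u + 2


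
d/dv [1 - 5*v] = -5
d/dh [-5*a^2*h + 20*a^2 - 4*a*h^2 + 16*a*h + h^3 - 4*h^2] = -5*a^2 - 8*a*h + 16*a + 3*h^2 - 8*h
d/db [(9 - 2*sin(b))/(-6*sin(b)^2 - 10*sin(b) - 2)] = (-6*sin(b)^2 + 54*sin(b) + 47)*cos(b)/(2*(3*sin(b)^2 + 5*sin(b) + 1)^2)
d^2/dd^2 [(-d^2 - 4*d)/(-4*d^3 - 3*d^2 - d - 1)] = 2*(16*d^6 + 192*d^5 + 132*d^4 - 11*d^3 - 105*d^2 - 36*d - 3)/(64*d^9 + 144*d^8 + 156*d^7 + 147*d^6 + 111*d^5 + 60*d^4 + 31*d^3 + 12*d^2 + 3*d + 1)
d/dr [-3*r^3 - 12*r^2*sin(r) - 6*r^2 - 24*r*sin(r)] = -12*r^2*cos(r) - 9*r^2 - 24*sqrt(2)*r*sin(r + pi/4) - 12*r - 24*sin(r)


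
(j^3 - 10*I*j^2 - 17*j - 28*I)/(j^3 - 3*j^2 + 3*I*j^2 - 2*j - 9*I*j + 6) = (j^2 - 11*I*j - 28)/(j^2 + j*(-3 + 2*I) - 6*I)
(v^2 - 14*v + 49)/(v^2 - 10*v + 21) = (v - 7)/(v - 3)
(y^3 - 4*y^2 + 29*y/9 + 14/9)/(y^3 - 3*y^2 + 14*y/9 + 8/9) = (3*y - 7)/(3*y - 4)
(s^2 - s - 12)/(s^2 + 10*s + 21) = (s - 4)/(s + 7)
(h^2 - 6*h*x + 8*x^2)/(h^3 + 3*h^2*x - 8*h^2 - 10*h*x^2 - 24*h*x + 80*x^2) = (h - 4*x)/(h^2 + 5*h*x - 8*h - 40*x)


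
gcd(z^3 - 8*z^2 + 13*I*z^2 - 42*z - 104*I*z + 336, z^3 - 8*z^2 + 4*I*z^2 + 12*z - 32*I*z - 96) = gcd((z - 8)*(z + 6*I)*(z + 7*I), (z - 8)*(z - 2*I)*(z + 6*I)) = z^2 + z*(-8 + 6*I) - 48*I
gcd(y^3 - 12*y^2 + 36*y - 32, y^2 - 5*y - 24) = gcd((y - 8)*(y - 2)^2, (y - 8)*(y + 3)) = y - 8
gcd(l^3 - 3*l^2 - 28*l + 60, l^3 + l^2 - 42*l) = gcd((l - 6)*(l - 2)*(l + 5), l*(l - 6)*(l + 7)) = l - 6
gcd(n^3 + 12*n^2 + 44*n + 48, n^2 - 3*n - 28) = n + 4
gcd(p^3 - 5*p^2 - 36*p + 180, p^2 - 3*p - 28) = 1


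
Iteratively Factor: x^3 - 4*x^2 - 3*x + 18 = (x - 3)*(x^2 - x - 6) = (x - 3)^2*(x + 2)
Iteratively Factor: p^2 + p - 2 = (p + 2)*(p - 1)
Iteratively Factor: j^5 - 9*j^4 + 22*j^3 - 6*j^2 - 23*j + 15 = (j - 3)*(j^4 - 6*j^3 + 4*j^2 + 6*j - 5) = (j - 3)*(j - 1)*(j^3 - 5*j^2 - j + 5) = (j - 5)*(j - 3)*(j - 1)*(j^2 - 1) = (j - 5)*(j - 3)*(j - 1)^2*(j + 1)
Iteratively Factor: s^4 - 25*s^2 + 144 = (s - 4)*(s^3 + 4*s^2 - 9*s - 36) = (s - 4)*(s - 3)*(s^2 + 7*s + 12) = (s - 4)*(s - 3)*(s + 3)*(s + 4)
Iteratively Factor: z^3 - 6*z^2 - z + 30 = (z - 3)*(z^2 - 3*z - 10) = (z - 3)*(z + 2)*(z - 5)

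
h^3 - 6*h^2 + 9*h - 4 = (h - 4)*(h - 1)^2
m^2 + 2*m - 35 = (m - 5)*(m + 7)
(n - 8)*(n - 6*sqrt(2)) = n^2 - 6*sqrt(2)*n - 8*n + 48*sqrt(2)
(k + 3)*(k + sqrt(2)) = k^2 + sqrt(2)*k + 3*k + 3*sqrt(2)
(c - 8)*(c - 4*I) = c^2 - 8*c - 4*I*c + 32*I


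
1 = 1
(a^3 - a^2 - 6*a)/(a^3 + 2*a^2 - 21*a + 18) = a*(a + 2)/(a^2 + 5*a - 6)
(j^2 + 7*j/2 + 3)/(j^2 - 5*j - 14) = (j + 3/2)/(j - 7)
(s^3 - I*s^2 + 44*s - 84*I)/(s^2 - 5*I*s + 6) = (s^2 + 5*I*s + 14)/(s + I)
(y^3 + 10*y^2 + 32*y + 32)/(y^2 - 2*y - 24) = (y^2 + 6*y + 8)/(y - 6)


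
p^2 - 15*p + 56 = (p - 8)*(p - 7)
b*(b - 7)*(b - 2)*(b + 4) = b^4 - 5*b^3 - 22*b^2 + 56*b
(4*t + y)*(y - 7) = 4*t*y - 28*t + y^2 - 7*y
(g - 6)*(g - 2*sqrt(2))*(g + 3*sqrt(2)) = g^3 - 6*g^2 + sqrt(2)*g^2 - 12*g - 6*sqrt(2)*g + 72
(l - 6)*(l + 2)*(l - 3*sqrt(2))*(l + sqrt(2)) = l^4 - 4*l^3 - 2*sqrt(2)*l^3 - 18*l^2 + 8*sqrt(2)*l^2 + 24*l + 24*sqrt(2)*l + 72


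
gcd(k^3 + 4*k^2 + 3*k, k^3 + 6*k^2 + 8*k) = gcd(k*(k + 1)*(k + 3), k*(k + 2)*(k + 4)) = k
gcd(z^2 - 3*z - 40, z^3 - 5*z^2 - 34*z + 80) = z^2 - 3*z - 40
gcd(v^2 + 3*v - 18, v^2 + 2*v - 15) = v - 3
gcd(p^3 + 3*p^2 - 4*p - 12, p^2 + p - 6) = p^2 + p - 6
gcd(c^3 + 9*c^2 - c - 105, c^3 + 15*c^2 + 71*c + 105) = c^2 + 12*c + 35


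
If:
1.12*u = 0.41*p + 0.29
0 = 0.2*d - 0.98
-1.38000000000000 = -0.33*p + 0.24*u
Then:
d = 4.90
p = 5.96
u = 2.44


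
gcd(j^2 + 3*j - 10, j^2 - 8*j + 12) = j - 2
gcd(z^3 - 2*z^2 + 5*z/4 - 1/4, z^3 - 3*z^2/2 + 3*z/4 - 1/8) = z^2 - z + 1/4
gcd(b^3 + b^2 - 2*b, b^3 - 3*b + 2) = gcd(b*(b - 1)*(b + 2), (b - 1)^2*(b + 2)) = b^2 + b - 2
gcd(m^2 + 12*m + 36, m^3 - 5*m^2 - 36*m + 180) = m + 6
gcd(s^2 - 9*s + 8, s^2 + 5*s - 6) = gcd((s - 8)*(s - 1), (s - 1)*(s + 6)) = s - 1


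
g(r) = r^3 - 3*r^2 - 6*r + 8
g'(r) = 3*r^2 - 6*r - 6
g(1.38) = -3.37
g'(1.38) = -8.57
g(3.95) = -0.88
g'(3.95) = 17.11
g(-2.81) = -21.02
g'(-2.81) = 34.55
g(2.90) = -10.24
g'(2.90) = 1.83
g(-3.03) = -29.18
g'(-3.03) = 39.72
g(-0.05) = 8.29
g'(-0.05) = -5.69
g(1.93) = -7.57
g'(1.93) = -6.41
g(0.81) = 1.70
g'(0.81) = -8.89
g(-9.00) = -910.00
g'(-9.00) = 291.00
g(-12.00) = -2080.00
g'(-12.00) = 498.00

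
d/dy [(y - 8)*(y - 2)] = 2*y - 10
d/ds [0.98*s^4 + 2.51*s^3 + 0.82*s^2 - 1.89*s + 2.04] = 3.92*s^3 + 7.53*s^2 + 1.64*s - 1.89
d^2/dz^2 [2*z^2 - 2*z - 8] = 4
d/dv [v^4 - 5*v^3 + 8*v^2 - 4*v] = 4*v^3 - 15*v^2 + 16*v - 4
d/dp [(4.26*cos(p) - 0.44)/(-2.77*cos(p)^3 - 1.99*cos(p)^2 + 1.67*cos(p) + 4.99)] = (-23.6004*cos(p)^3 - 4.821*cos(p)^2 + 1.7512*cos(p) - 21.9922)*sin(p)/(7.6729*cos(p)^6 + 11.0246*cos(p)^5 - 5.2917*cos(p)^4 - 34.2912*cos(p)^3 - 17.0713*cos(p)^2 + 16.6666*cos(p) + 24.9001)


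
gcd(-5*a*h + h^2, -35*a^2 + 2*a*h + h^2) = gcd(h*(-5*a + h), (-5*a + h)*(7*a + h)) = 5*a - h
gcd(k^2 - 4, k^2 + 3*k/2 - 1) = k + 2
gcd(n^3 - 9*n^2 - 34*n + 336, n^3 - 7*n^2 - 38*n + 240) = n^2 - 2*n - 48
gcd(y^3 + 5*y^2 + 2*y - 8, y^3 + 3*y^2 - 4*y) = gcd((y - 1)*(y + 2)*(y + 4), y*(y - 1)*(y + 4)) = y^2 + 3*y - 4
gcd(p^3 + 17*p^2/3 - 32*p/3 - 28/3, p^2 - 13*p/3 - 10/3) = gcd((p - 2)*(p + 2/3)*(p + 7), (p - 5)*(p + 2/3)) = p + 2/3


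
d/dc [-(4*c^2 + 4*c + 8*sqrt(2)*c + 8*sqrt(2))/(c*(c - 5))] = 8*(sqrt(2)*c^2 + 3*c^2 + 2*sqrt(2)*c - 5*sqrt(2))/(c^2*(c^2 - 10*c + 25))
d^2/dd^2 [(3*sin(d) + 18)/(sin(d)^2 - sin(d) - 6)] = 3*(-sin(d)^5 - 25*sin(d)^4 - 16*sin(d)^3 - 108*sin(d)^2 + 72)/((sin(d) - 3)^3*(sin(d) + 2)^3)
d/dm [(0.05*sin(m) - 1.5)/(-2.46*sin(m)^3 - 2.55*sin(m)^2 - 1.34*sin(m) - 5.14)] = (0.246*sin(m)^3 - 10.9425*sin(m)^2 - 7.65*sin(m) - 2.267)*cos(m)/(6.0516*sin(m)^6 + 12.546*sin(m)^5 + 13.0953*sin(m)^4 + 32.1228*sin(m)^3 + 28.0096*sin(m)^2 + 13.7752*sin(m) + 26.4196)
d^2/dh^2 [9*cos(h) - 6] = -9*cos(h)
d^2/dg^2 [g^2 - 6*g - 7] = 2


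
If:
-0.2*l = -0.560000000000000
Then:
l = 2.80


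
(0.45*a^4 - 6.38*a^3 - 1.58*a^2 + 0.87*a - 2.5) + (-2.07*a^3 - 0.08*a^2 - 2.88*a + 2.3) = 0.45*a^4 - 8.45*a^3 - 1.66*a^2 - 2.01*a - 0.2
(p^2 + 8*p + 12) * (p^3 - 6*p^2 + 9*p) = p^5 + 2*p^4 - 27*p^3 + 108*p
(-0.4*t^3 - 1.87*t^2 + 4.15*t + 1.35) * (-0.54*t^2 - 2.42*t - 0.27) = 0.216*t^5 + 1.9778*t^4 + 2.3924*t^3 - 10.2671*t^2 - 4.3875*t - 0.3645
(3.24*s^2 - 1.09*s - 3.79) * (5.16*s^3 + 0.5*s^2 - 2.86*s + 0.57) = 16.7184*s^5 - 4.0044*s^4 - 29.3678*s^3 + 3.0692*s^2 + 10.2181*s - 2.1603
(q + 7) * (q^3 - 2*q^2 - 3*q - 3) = q^4 + 5*q^3 - 17*q^2 - 24*q - 21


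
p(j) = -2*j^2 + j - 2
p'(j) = 1 - 4*j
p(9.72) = -181.24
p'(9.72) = -37.88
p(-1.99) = -11.91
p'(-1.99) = 8.96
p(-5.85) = -76.30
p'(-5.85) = 24.40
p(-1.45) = -7.66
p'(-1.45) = 6.80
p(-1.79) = -10.20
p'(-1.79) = 8.16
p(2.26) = -9.96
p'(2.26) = -8.04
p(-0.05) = -2.06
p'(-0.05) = 1.20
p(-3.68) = -32.76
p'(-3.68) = 15.72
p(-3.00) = -23.00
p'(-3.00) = 13.00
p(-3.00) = -23.00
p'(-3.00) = 13.00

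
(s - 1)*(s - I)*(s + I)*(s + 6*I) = s^4 - s^3 + 6*I*s^3 + s^2 - 6*I*s^2 - s + 6*I*s - 6*I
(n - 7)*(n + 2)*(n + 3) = n^3 - 2*n^2 - 29*n - 42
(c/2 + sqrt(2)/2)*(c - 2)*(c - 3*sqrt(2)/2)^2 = c^4/2 - sqrt(2)*c^3 - c^3 - 3*c^2/4 + 2*sqrt(2)*c^2 + 3*c/2 + 9*sqrt(2)*c/4 - 9*sqrt(2)/2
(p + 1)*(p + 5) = p^2 + 6*p + 5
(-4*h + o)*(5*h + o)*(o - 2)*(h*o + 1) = -20*h^3*o^2 + 40*h^3*o + h^2*o^3 - 2*h^2*o^2 - 20*h^2*o + 40*h^2 + h*o^4 - 2*h*o^3 + h*o^2 - 2*h*o + o^3 - 2*o^2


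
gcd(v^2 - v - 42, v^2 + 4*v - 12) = v + 6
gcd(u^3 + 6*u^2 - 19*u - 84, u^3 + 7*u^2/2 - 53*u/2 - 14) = u^2 + 3*u - 28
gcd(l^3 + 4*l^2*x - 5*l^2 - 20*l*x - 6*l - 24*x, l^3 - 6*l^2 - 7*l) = l + 1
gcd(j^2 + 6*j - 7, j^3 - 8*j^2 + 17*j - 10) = j - 1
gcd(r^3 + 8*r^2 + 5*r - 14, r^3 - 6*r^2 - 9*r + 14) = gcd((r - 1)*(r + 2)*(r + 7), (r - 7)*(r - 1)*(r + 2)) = r^2 + r - 2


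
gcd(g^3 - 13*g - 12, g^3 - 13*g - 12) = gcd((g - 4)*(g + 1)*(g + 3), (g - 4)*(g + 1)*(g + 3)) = g^3 - 13*g - 12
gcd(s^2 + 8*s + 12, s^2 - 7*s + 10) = 1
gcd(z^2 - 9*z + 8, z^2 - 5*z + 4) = z - 1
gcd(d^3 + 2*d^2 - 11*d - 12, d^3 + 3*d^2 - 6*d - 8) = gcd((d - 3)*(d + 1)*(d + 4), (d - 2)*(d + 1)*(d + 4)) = d^2 + 5*d + 4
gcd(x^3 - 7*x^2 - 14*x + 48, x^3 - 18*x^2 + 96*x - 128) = x^2 - 10*x + 16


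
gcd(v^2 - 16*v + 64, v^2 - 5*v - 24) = v - 8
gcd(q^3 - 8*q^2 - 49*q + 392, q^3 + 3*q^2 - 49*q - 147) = q^2 - 49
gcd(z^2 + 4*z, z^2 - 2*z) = z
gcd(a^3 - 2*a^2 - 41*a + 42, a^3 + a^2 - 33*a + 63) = 1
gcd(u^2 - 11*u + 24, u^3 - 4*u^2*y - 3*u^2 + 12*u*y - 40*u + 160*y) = u - 8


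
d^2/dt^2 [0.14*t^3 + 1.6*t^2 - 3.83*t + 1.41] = 0.84*t + 3.2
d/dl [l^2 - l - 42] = 2*l - 1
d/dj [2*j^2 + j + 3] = 4*j + 1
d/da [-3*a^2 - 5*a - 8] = -6*a - 5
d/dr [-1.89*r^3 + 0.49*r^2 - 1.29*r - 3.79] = -5.67*r^2 + 0.98*r - 1.29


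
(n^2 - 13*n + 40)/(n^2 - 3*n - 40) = (n - 5)/(n + 5)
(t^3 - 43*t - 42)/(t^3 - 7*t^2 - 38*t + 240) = (t^2 - 6*t - 7)/(t^2 - 13*t + 40)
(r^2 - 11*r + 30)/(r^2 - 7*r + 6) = (r - 5)/(r - 1)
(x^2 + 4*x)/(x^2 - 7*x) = (x + 4)/(x - 7)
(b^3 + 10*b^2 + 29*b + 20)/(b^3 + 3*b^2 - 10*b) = (b^2 + 5*b + 4)/(b*(b - 2))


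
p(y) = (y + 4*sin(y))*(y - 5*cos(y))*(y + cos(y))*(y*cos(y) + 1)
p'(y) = (1 - sin(y))*(y + 4*sin(y))*(y - 5*cos(y))*(y*cos(y) + 1) + (y + 4*sin(y))*(y - 5*cos(y))*(y + cos(y))*(-y*sin(y) + cos(y)) + (y + 4*sin(y))*(y + cos(y))*(y*cos(y) + 1)*(5*sin(y) + 1) + (y - 5*cos(y))*(y + cos(y))*(y*cos(y) + 1)*(4*cos(y) + 1) = -(y + 4*sin(y))*(y - 5*cos(y))*(y + cos(y))*(y*sin(y) - cos(y)) - (y + 4*sin(y))*(y - 5*cos(y))*(y*cos(y) + 1)*(sin(y) - 1) + (y + 4*sin(y))*(y + cos(y))*(y*cos(y) + 1)*(5*sin(y) + 1) + (y - 5*cos(y))*(y + cos(y))*(y*cos(y) + 1)*(4*cos(y) + 1)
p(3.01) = -112.78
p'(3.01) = -56.18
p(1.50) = 10.93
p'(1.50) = 45.59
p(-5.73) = 685.00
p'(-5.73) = -1829.32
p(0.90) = -21.13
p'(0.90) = 26.91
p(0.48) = -17.94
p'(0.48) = -35.48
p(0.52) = -19.29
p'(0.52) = -31.89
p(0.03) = -0.79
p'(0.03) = -27.66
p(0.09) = -2.60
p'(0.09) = -32.60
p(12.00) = 10956.31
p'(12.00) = 10977.56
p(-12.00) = 16271.87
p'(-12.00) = -24580.98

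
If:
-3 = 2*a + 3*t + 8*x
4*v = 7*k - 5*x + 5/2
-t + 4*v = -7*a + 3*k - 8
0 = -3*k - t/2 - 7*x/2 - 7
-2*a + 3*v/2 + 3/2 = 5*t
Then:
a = -10435/24782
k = -52859/24782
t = -5230/12391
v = -36781/12391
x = -1381/12391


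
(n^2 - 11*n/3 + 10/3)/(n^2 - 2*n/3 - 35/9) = 3*(-3*n^2 + 11*n - 10)/(-9*n^2 + 6*n + 35)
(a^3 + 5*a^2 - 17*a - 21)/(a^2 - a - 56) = (a^2 - 2*a - 3)/(a - 8)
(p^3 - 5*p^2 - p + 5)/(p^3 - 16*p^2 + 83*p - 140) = (p^2 - 1)/(p^2 - 11*p + 28)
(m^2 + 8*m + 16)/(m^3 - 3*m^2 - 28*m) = (m + 4)/(m*(m - 7))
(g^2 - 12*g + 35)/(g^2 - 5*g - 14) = (g - 5)/(g + 2)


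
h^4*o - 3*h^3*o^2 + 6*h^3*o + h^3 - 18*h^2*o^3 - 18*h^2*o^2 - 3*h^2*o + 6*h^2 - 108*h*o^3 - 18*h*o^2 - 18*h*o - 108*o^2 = (h + 6)*(h - 6*o)*(h + 3*o)*(h*o + 1)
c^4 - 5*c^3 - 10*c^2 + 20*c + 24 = (c - 6)*(c - 2)*(c + 1)*(c + 2)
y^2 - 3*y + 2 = (y - 2)*(y - 1)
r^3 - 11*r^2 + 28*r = r*(r - 7)*(r - 4)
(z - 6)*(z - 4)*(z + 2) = z^3 - 8*z^2 + 4*z + 48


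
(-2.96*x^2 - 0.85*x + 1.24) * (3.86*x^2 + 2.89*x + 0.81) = -11.4256*x^4 - 11.8354*x^3 - 0.0677000000000012*x^2 + 2.8951*x + 1.0044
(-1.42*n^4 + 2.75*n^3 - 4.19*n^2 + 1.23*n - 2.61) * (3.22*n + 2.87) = -4.5724*n^5 + 4.7796*n^4 - 5.5993*n^3 - 8.0647*n^2 - 4.8741*n - 7.4907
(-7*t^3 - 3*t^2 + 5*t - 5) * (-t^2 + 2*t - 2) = 7*t^5 - 11*t^4 + 3*t^3 + 21*t^2 - 20*t + 10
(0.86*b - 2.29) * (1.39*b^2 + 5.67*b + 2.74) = 1.1954*b^3 + 1.6931*b^2 - 10.6279*b - 6.2746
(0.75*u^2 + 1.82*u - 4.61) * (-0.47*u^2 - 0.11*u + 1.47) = -0.3525*u^4 - 0.9379*u^3 + 3.069*u^2 + 3.1825*u - 6.7767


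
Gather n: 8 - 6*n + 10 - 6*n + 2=20 - 12*n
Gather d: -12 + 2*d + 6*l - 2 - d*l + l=d*(2 - l) + 7*l - 14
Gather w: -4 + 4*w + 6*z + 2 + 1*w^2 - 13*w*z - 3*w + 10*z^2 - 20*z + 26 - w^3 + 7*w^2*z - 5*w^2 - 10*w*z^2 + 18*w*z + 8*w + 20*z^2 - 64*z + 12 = -w^3 + w^2*(7*z - 4) + w*(-10*z^2 + 5*z + 9) + 30*z^2 - 78*z + 36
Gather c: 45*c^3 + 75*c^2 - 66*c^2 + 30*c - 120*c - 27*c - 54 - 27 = 45*c^3 + 9*c^2 - 117*c - 81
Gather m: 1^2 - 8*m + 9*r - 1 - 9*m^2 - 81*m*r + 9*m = -9*m^2 + m*(1 - 81*r) + 9*r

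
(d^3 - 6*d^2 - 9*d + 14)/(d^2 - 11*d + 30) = (d^3 - 6*d^2 - 9*d + 14)/(d^2 - 11*d + 30)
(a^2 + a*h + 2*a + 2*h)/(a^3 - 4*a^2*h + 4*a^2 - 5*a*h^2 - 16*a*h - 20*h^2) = (a + 2)/(a^2 - 5*a*h + 4*a - 20*h)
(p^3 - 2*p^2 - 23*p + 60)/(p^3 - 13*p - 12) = (p^2 + 2*p - 15)/(p^2 + 4*p + 3)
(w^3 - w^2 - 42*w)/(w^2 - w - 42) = w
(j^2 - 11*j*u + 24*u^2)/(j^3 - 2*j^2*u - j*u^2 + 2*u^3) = (j^2 - 11*j*u + 24*u^2)/(j^3 - 2*j^2*u - j*u^2 + 2*u^3)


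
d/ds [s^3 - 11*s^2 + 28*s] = 3*s^2 - 22*s + 28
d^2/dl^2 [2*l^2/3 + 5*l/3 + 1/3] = 4/3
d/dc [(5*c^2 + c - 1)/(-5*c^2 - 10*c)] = (-9*c^2 - 2*c - 2)/(5*c^2*(c^2 + 4*c + 4))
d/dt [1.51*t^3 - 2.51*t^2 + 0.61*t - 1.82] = 4.53*t^2 - 5.02*t + 0.61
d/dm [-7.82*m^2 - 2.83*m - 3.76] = -15.64*m - 2.83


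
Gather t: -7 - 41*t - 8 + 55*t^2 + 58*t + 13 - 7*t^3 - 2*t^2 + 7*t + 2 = -7*t^3 + 53*t^2 + 24*t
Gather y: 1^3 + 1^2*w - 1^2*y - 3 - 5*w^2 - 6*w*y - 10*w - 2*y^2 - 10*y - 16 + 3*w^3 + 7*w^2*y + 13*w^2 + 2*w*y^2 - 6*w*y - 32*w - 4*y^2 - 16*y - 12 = 3*w^3 + 8*w^2 - 41*w + y^2*(2*w - 6) + y*(7*w^2 - 12*w - 27) - 30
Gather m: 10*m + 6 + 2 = 10*m + 8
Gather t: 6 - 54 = -48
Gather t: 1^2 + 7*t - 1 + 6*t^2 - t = 6*t^2 + 6*t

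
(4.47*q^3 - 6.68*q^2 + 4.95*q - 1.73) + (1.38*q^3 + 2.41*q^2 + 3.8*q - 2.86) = 5.85*q^3 - 4.27*q^2 + 8.75*q - 4.59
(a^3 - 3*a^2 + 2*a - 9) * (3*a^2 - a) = 3*a^5 - 10*a^4 + 9*a^3 - 29*a^2 + 9*a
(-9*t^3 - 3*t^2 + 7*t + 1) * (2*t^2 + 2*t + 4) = -18*t^5 - 24*t^4 - 28*t^3 + 4*t^2 + 30*t + 4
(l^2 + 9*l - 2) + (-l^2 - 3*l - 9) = 6*l - 11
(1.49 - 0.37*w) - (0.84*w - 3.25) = 4.74 - 1.21*w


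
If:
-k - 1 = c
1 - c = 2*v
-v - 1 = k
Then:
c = 1/3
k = -4/3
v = 1/3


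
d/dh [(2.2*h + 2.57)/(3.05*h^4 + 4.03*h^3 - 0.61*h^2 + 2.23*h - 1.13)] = (-20.13*h^4 - 49.086*h^3 - 29.7293*h^2 + 3.1354*h - 8.2171)/(9.3025*h^8 + 24.583*h^7 + 12.5199*h^6 + 8.6864*h^5 + 11.4529*h^4 - 11.8284*h^3 + 6.3515*h^2 - 5.0398*h + 1.2769)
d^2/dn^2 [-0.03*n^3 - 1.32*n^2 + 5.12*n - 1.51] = -0.18*n - 2.64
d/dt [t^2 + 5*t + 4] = 2*t + 5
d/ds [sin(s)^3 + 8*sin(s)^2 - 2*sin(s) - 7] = (3*sin(s)^2 + 16*sin(s) - 2)*cos(s)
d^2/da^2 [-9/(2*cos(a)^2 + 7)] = 36*(4*sin(a)^4 + 12*sin(a)^2 - 9)/(cos(2*a) + 8)^3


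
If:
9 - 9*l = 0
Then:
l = 1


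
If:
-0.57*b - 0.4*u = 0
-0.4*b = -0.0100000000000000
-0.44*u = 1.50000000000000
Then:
No Solution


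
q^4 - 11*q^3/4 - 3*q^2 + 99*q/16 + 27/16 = (q - 3)*(q - 3/2)*(q + 1/4)*(q + 3/2)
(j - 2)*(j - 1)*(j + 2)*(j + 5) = j^4 + 4*j^3 - 9*j^2 - 16*j + 20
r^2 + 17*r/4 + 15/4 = (r + 5/4)*(r + 3)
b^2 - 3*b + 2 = (b - 2)*(b - 1)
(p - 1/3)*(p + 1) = p^2 + 2*p/3 - 1/3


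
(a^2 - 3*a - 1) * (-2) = -2*a^2 + 6*a + 2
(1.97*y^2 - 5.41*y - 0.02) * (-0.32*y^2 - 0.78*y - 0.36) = -0.6304*y^4 + 0.1946*y^3 + 3.517*y^2 + 1.9632*y + 0.0072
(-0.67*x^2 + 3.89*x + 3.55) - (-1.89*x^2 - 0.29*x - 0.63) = 1.22*x^2 + 4.18*x + 4.18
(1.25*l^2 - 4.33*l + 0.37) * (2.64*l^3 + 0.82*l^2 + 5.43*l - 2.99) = 3.3*l^5 - 10.4062*l^4 + 4.2137*l^3 - 26.946*l^2 + 14.9558*l - 1.1063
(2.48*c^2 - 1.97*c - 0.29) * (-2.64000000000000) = -6.5472*c^2 + 5.2008*c + 0.7656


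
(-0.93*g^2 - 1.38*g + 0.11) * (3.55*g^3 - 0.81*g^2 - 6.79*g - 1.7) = -3.3015*g^5 - 4.1457*g^4 + 7.823*g^3 + 10.8621*g^2 + 1.5991*g - 0.187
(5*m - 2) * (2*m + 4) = 10*m^2 + 16*m - 8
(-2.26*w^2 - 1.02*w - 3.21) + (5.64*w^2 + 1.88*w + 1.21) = 3.38*w^2 + 0.86*w - 2.0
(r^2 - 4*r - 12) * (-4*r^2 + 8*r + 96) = -4*r^4 + 24*r^3 + 112*r^2 - 480*r - 1152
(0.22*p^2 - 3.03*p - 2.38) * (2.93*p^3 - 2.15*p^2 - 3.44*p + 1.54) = 0.6446*p^5 - 9.3509*p^4 - 1.2157*p^3 + 15.879*p^2 + 3.521*p - 3.6652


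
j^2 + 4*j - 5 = (j - 1)*(j + 5)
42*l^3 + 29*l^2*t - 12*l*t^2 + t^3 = (-7*l + t)*(-6*l + t)*(l + t)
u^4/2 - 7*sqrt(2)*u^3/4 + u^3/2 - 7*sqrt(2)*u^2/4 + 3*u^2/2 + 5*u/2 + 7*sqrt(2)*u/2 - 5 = (u/2 + 1)*(u - 1)*(u - 5*sqrt(2)/2)*(u - sqrt(2))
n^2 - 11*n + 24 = (n - 8)*(n - 3)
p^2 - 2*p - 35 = (p - 7)*(p + 5)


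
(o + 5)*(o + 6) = o^2 + 11*o + 30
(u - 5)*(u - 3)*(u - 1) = u^3 - 9*u^2 + 23*u - 15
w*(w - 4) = w^2 - 4*w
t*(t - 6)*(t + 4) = t^3 - 2*t^2 - 24*t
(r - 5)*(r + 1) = r^2 - 4*r - 5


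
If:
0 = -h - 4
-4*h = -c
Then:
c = -16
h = -4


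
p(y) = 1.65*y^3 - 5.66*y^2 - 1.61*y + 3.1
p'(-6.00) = 244.51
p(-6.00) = -547.40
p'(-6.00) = 244.51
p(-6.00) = -547.40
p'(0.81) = -7.53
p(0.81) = -1.04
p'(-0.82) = 11.00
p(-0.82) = -0.30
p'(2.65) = 3.15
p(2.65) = -10.21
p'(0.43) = -5.56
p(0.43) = 1.49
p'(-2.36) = 52.67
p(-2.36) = -46.31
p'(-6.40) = 273.59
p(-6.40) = -650.97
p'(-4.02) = 123.89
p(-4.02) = -189.09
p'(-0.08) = -0.67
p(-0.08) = 3.19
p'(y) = 4.95*y^2 - 11.32*y - 1.61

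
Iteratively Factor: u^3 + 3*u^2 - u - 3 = (u + 3)*(u^2 - 1) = (u + 1)*(u + 3)*(u - 1)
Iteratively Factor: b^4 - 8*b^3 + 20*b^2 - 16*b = (b)*(b^3 - 8*b^2 + 20*b - 16) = b*(b - 2)*(b^2 - 6*b + 8) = b*(b - 2)^2*(b - 4)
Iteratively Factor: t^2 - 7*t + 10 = (t - 5)*(t - 2)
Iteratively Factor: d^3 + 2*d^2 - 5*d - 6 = (d + 3)*(d^2 - d - 2) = (d - 2)*(d + 3)*(d + 1)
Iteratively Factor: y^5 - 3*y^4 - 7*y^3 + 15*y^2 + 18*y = (y + 2)*(y^4 - 5*y^3 + 3*y^2 + 9*y) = y*(y + 2)*(y^3 - 5*y^2 + 3*y + 9) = y*(y - 3)*(y + 2)*(y^2 - 2*y - 3) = y*(y - 3)^2*(y + 2)*(y + 1)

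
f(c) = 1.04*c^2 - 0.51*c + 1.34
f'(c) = 2.08*c - 0.51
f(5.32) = 28.06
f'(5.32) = 10.56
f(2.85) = 8.33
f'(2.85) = 5.42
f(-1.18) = 3.39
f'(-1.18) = -2.96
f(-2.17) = 7.34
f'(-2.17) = -5.02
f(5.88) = 34.30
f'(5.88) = 11.72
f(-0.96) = 2.79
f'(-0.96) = -2.51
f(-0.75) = 2.31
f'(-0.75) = -2.07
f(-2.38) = 8.44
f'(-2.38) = -5.46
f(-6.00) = 41.84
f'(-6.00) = -12.99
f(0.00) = 1.34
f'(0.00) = -0.51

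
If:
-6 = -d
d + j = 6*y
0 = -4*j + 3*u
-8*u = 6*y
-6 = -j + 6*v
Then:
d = 6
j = -18/35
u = -24/35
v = -38/35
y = 32/35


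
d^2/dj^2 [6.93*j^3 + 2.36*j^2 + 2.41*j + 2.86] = 41.58*j + 4.72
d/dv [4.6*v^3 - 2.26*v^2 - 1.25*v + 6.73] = 13.8*v^2 - 4.52*v - 1.25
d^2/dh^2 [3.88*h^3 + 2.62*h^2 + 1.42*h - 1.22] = 23.28*h + 5.24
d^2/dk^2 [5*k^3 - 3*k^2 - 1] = 30*k - 6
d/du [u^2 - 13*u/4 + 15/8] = 2*u - 13/4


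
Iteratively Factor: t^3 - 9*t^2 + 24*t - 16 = (t - 4)*(t^2 - 5*t + 4) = (t - 4)^2*(t - 1)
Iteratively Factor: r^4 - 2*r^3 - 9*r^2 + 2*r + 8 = (r - 1)*(r^3 - r^2 - 10*r - 8) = (r - 1)*(r + 1)*(r^2 - 2*r - 8) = (r - 1)*(r + 1)*(r + 2)*(r - 4)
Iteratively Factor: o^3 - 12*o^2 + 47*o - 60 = (o - 4)*(o^2 - 8*o + 15) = (o - 5)*(o - 4)*(o - 3)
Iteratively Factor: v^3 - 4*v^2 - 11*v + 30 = (v - 5)*(v^2 + v - 6) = (v - 5)*(v - 2)*(v + 3)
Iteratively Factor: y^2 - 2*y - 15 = (y + 3)*(y - 5)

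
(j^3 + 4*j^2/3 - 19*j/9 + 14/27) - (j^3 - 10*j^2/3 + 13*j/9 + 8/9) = 14*j^2/3 - 32*j/9 - 10/27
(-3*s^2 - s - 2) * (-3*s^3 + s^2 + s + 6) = 9*s^5 + 2*s^3 - 21*s^2 - 8*s - 12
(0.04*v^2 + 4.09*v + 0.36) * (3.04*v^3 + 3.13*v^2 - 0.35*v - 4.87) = 0.1216*v^5 + 12.5588*v^4 + 13.8821*v^3 - 0.4995*v^2 - 20.0443*v - 1.7532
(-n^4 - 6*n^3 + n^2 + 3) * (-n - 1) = n^5 + 7*n^4 + 5*n^3 - n^2 - 3*n - 3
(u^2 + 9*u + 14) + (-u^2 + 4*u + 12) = 13*u + 26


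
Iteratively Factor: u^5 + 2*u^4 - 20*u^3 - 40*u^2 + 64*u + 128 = (u + 4)*(u^4 - 2*u^3 - 12*u^2 + 8*u + 32) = (u + 2)*(u + 4)*(u^3 - 4*u^2 - 4*u + 16) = (u + 2)^2*(u + 4)*(u^2 - 6*u + 8) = (u - 2)*(u + 2)^2*(u + 4)*(u - 4)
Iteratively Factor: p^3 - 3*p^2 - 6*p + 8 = (p - 1)*(p^2 - 2*p - 8) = (p - 1)*(p + 2)*(p - 4)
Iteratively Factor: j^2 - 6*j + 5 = (j - 1)*(j - 5)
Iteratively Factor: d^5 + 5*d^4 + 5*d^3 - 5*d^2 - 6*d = (d + 2)*(d^4 + 3*d^3 - d^2 - 3*d) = (d - 1)*(d + 2)*(d^3 + 4*d^2 + 3*d) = d*(d - 1)*(d + 2)*(d^2 + 4*d + 3) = d*(d - 1)*(d + 2)*(d + 3)*(d + 1)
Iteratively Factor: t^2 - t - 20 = (t - 5)*(t + 4)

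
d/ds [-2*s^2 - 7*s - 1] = -4*s - 7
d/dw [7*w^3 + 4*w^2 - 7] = w*(21*w + 8)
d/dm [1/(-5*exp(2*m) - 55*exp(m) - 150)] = (2*exp(m) + 11)*exp(m)/(5*(exp(2*m) + 11*exp(m) + 30)^2)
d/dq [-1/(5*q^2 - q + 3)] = (10*q - 1)/(5*q^2 - q + 3)^2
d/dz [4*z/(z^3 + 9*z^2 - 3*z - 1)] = 4*(z^3 + 9*z^2 - 3*z*(z^2 + 6*z - 1) - 3*z - 1)/(z^3 + 9*z^2 - 3*z - 1)^2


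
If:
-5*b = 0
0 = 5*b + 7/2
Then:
No Solution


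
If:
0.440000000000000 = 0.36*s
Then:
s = 1.22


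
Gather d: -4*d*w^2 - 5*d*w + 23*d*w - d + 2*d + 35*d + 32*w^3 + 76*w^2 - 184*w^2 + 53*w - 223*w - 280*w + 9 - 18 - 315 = d*(-4*w^2 + 18*w + 36) + 32*w^3 - 108*w^2 - 450*w - 324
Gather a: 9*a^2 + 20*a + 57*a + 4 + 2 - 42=9*a^2 + 77*a - 36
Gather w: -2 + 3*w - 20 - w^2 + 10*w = -w^2 + 13*w - 22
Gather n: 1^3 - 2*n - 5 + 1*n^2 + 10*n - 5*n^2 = -4*n^2 + 8*n - 4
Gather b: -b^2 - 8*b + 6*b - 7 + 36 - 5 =-b^2 - 2*b + 24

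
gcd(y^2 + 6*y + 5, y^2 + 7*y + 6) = y + 1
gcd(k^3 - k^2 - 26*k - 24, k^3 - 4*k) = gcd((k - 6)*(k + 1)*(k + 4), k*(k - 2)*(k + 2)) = 1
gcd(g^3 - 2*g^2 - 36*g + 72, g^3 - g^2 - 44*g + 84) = g^2 - 8*g + 12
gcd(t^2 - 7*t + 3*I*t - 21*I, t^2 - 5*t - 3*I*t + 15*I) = 1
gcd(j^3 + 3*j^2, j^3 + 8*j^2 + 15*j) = j^2 + 3*j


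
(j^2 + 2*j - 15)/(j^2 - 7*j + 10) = (j^2 + 2*j - 15)/(j^2 - 7*j + 10)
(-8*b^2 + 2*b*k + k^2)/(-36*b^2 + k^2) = (8*b^2 - 2*b*k - k^2)/(36*b^2 - k^2)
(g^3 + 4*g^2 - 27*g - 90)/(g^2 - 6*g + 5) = (g^2 + 9*g + 18)/(g - 1)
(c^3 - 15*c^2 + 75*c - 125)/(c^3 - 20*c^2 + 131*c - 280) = (c^2 - 10*c + 25)/(c^2 - 15*c + 56)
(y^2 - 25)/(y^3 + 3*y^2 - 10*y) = (y - 5)/(y*(y - 2))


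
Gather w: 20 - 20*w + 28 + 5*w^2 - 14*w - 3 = 5*w^2 - 34*w + 45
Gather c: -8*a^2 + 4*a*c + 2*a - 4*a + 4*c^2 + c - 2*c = -8*a^2 - 2*a + 4*c^2 + c*(4*a - 1)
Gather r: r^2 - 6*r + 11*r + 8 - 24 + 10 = r^2 + 5*r - 6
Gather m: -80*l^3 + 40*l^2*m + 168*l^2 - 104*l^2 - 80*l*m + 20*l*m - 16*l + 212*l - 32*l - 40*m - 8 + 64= -80*l^3 + 64*l^2 + 164*l + m*(40*l^2 - 60*l - 40) + 56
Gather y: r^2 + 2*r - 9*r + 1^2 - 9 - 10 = r^2 - 7*r - 18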